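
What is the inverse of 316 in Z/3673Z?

By the extended Euclidean algorithm:
3673 = 11*316 + 197
316 = 1*197 + 119
197 = 1*119 + 78
119 = 1*78 + 41
78 = 1*41 + 37
41 = 1*37 + 4
37 = 9*4 + 1
4 = 4*1 + 0
gcd(316, 3673) = 1, so the inverse exists.
Bézout: 1 = 77*3673 − 895*316.
So 316⁻¹ ≡ −895 ≡ 2778 (mod 3673).

2778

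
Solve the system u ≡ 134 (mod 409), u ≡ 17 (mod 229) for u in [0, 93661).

79480

409⁻¹ mod 229: 409*14 ≡ 1 (mod 229), so 409⁻¹ ≡ 14.
u = 134 + 409*((17 − 134)*14 mod 229) = 134 + 409*194 = 79480.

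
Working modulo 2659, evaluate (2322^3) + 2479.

713

(2322)^3 ≡ 893 (mod 2659)
893 + 2479 = 3372 ≡ 713 (mod 2659)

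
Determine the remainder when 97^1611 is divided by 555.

1611 in binary is 11001001011, i.e. 1611 = 1024 + 512 + 64 + 8 + 2 + 1.
97^1 ≡ 97 (mod 555)
97^2 ≡ 97^2 = 9409 ≡ 529 (mod 555)
97^4 ≡ 529^2 = 279841 ≡ 121 (mod 555)
97^8 ≡ 121^2 = 14641 ≡ 211 (mod 555)
97^16 ≡ 211^2 = 44521 ≡ 121 (mod 555)
97^32 ≡ 121^2 = 14641 ≡ 211 (mod 555)
97^64 ≡ 211^2 = 44521 ≡ 121 (mod 555)
97^128 ≡ 121^2 = 14641 ≡ 211 (mod 555)
97^256 ≡ 211^2 = 44521 ≡ 121 (mod 555)
97^512 ≡ 121^2 = 14641 ≡ 211 (mod 555)
97^1024 ≡ 211^2 = 44521 ≡ 121 (mod 555)
97^1611 = 97^1024 * 97^512 * 97^64 * 97^8 * 97^2 * 97^1 ≡ 121 * 211 * 121 * 211 * 529 * 97 (mod 555).
Accumulate the product:
121 * 211 = 25531 ≡ 1
1 * 121 = 121
121 * 211 = 25531 ≡ 1
1 * 529 = 529
529 * 97 = 51313 ≡ 253

253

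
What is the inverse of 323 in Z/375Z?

137

375 = 1*323 + 52
323 = 6*52 + 11
52 = 4*11 + 8
11 = 1*8 + 3
8 = 2*3 + 2
3 = 1*2 + 1
2 = 2*1 + 0
gcd(323, 375) = 1, so the inverse exists.
Bézout: 1 = −118*375 + 137*323.
So 323⁻¹ ≡ 137 (mod 375).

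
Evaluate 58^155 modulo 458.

376

155 in binary is 10011011, i.e. 155 = 128 + 16 + 8 + 2 + 1.
58^1 ≡ 58 (mod 458)
58^2 ≡ 58^2 = 3364 ≡ 158 (mod 458)
58^4 ≡ 158^2 = 24964 ≡ 232 (mod 458)
58^8 ≡ 232^2 = 53824 ≡ 238 (mod 458)
58^16 ≡ 238^2 = 56644 ≡ 310 (mod 458)
58^32 ≡ 310^2 = 96100 ≡ 378 (mod 458)
58^64 ≡ 378^2 = 142884 ≡ 446 (mod 458)
58^128 ≡ 446^2 = 198916 ≡ 144 (mod 458)
58^155 = 58^128 · 58^16 · 58^8 · 58^2 · 58^1 ≡ 144 · 310 · 238 · 158 · 58 (mod 458).
Accumulate the product:
144 · 310 = 44640 ≡ 214
214 · 238 = 50932 ≡ 94
94 · 158 = 14852 ≡ 196
196 · 58 = 11368 ≡ 376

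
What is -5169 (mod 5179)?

-5169 = -1×5179 + 10, so -5169 ≡ 10 (mod 5179).

10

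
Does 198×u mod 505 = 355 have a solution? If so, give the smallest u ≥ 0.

290

gcd(198, 505) = 1, so a unique solution mod 505 exists.
198⁻¹ ≡ 227 (mod 505).
u ≡ 227×355 ≡ 290 (mod 505).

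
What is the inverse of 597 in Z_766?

766 = 1·597 + 169
597 = 3·169 + 90
169 = 1·90 + 79
90 = 1·79 + 11
79 = 7·11 + 2
11 = 5·2 + 1
2 = 2·1 + 0
gcd(597, 766) = 1, so the inverse exists.
Bézout: 1 = −272·766 + 349·597.
So 597⁻¹ ≡ 349 (mod 766).

349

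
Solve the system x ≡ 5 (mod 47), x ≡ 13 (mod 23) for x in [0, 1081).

381

47⁻¹ mod 23: 47*1 ≡ 1 (mod 23), so 47⁻¹ ≡ 1.
x = 5 + 47*((13 − 5)*1 mod 23) = 5 + 47*8 = 381.
Check: 381 mod 47 = 5, 381 mod 23 = 13. ✓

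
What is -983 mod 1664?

-983 = -1·1664 + 681, so -983 ≡ 681 (mod 1664).

681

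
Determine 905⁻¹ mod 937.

732

937 = 1·905 + 32
905 = 28·32 + 9
32 = 3·9 + 5
9 = 1·5 + 4
5 = 1·4 + 1
4 = 4·1 + 0
gcd(905, 937) = 1, so the inverse exists.
Back-substitute for 1:
1 = 1·5 − 1·4
  = −1·9 + 2·5
  = 2·32 − 7·9
  = −7·905 + 198·32
  = 198·937 − 205·905
So 905⁻¹ ≡ −205 ≡ 732 (mod 937).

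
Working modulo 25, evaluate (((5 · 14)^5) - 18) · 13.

5 · 14 = 70 ≡ 20 (mod 25)
(20)^5 ≡ 0 (mod 25)
0 - 18 = -18 ≡ 7 (mod 25)
7 · 13 = 91 ≡ 16 (mod 25)

16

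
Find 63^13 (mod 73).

10

13 in binary is 1101, i.e. 13 = 8 + 4 + 1.
63^1 ≡ 63 (mod 73)
63^2 ≡ 63^2 = 3969 ≡ 27 (mod 73)
63^4 ≡ 27^2 = 729 ≡ 72 (mod 73)
63^8 ≡ 72^2 = 5184 ≡ 1 (mod 73)
63^13 = 63^8 × 63^4 × 63^1 ≡ 1 × 72 × 63 (mod 73).
Accumulate the product:
1 × 72 = 72
72 × 63 = 4536 ≡ 10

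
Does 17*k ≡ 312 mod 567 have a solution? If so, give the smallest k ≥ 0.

552

gcd(17, 567) = 1, so a unique solution mod 567 exists.
17⁻¹ ≡ 467 (mod 567).
k ≡ 467*312 ≡ 552 (mod 567).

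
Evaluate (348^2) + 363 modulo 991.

(348)^2 ≡ 202 (mod 991)
202 + 363 = 565

565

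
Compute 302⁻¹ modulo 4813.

2534

4813 = 15*302 + 283
302 = 1*283 + 19
283 = 14*19 + 17
19 = 1*17 + 2
17 = 8*2 + 1
2 = 2*1 + 0
gcd(302, 4813) = 1, so the inverse exists.
Bézout: 1 = 143*4813 − 2279*302.
So 302⁻¹ ≡ −2279 ≡ 2534 (mod 4813).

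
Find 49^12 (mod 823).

By square-and-multiply:
12 in binary is 1100, i.e. 12 = 8 + 4.
49^1 ≡ 49 (mod 823)
49^2 ≡ 49^2 = 2401 ≡ 755 (mod 823)
49^4 ≡ 755^2 = 570025 ≡ 509 (mod 823)
49^8 ≡ 509^2 = 259081 ≡ 659 (mod 823)
49^12 = 49^8 · 49^4 ≡ 659 · 509 (mod 823).
659 · 509 = 335431 ≡ 470 (mod 823).

470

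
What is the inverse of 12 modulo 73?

67

Run the extended Euclidean algorithm:
73 = 6·12 + 1
12 = 12·1 + 0
gcd(12, 73) = 1, so the inverse exists.
Bézout: 1 = 1·73 − 6·12.
So 12⁻¹ ≡ −6 ≡ 67 (mod 73).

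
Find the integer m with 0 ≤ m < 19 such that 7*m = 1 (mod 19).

11

Apply the Euclidean algorithm and back-substitute:
19 = 2*7 + 5
7 = 1*5 + 2
5 = 2*2 + 1
2 = 2*1 + 0
gcd(7, 19) = 1, so the inverse exists.
Back-substitute for 1:
1 = 1*5 − 2*2
  = −2*7 + 3*5
  = 3*19 − 8*7
So 7⁻¹ ≡ −8 ≡ 11 (mod 19).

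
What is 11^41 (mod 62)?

Using repeated squaring:
41 in binary is 101001, i.e. 41 = 32 + 8 + 1.
11^1 ≡ 11 (mod 62)
11^2 ≡ 11^2 = 121 ≡ 59 (mod 62)
11^4 ≡ 59^2 = 3481 ≡ 9 (mod 62)
11^8 ≡ 9^2 = 81 ≡ 19 (mod 62)
11^16 ≡ 19^2 = 361 ≡ 51 (mod 62)
11^32 ≡ 51^2 = 2601 ≡ 59 (mod 62)
11^41 = 11^32 × 11^8 × 11^1 ≡ 59 × 19 × 11 (mod 62).
Accumulate the product:
59 × 19 = 1121 ≡ 5
5 × 11 = 55

55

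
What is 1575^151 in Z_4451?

Compute successive squares:
151 in binary is 10010111, i.e. 151 = 128 + 16 + 4 + 2 + 1.
1575^1 ≡ 1575 (mod 4451)
1575^2 ≡ 1575^2 = 2480625 ≡ 1418 (mod 4451)
1575^4 ≡ 1418^2 = 2010724 ≡ 3323 (mod 4451)
1575^8 ≡ 3323^2 = 11042329 ≡ 3849 (mod 4451)
1575^16 ≡ 3849^2 = 14814801 ≡ 1873 (mod 4451)
1575^32 ≡ 1873^2 = 3508129 ≡ 741 (mod 4451)
1575^64 ≡ 741^2 = 549081 ≡ 1608 (mod 4451)
1575^128 ≡ 1608^2 = 2585664 ≡ 4084 (mod 4451)
1575^151 = 1575^128 × 1575^16 × 1575^4 × 1575^2 × 1575^1 ≡ 4084 × 1873 × 3323 × 1418 × 1575 (mod 4451).
Accumulate the product:
4084 × 1873 = 7649332 ≡ 2514
2514 × 3323 = 8354022 ≡ 3946
3946 × 1418 = 5595428 ≡ 521
521 × 1575 = 820575 ≡ 1591

1591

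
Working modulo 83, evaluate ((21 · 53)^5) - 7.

21 · 53 = 1113 ≡ 34 (mod 83)
(34)^5 ≡ 62 (mod 83)
62 - 7 = 55

55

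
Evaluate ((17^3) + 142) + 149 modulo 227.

210

(17)^3 ≡ 146 (mod 227)
146 + 142 = 288 ≡ 61 (mod 227)
61 + 149 = 210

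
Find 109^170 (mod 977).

109^1 ≡ 109 (mod 977)
109^2 ≡ 109^2 = 11881 ≡ 157 (mod 977)
109^4 ≡ 157^2 = 24649 ≡ 224 (mod 977)
109^8 ≡ 224^2 = 50176 ≡ 349 (mod 977)
109^16 ≡ 349^2 = 121801 ≡ 653 (mod 977)
109^32 ≡ 653^2 = 426409 ≡ 437 (mod 977)
109^64 ≡ 437^2 = 190969 ≡ 454 (mod 977)
109^128 ≡ 454^2 = 206116 ≡ 946 (mod 977)
109^170 = 109^128 * 109^32 * 109^8 * 109^2 ≡ 946 * 437 * 349 * 157 (mod 977).
Accumulate the product:
946 * 437 = 413402 ≡ 131
131 * 349 = 45719 ≡ 777
777 * 157 = 121989 ≡ 841

841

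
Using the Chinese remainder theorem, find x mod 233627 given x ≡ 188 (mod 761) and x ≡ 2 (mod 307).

761⁻¹ mod 307: 761*236 ≡ 1 (mod 307), so 761⁻¹ ≡ 236.
x = 188 + 761*((2 − 188)*236 mod 307) = 188 + 761*5 = 3993.

3993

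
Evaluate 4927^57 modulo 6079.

57 in binary is 111001, i.e. 57 = 32 + 16 + 8 + 1.
4927^1 ≡ 4927 (mod 6079)
4927^2 ≡ 4927^2 = 24275329 ≡ 1882 (mod 6079)
4927^4 ≡ 1882^2 = 3541924 ≡ 3946 (mod 6079)
4927^8 ≡ 3946^2 = 15570916 ≡ 2597 (mod 6079)
4927^16 ≡ 2597^2 = 6744409 ≡ 2798 (mod 6079)
4927^32 ≡ 2798^2 = 7828804 ≡ 5131 (mod 6079)
4927^57 = 4927^32 * 4927^16 * 4927^8 * 4927^1 ≡ 5131 * 2798 * 2597 * 4927 (mod 6079).
Accumulate the product:
5131 * 2798 = 14356538 ≡ 4019
4019 * 2597 = 10437343 ≡ 5779
5779 * 4927 = 28473133 ≡ 5176

5176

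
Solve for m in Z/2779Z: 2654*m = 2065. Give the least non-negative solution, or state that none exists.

gcd(2654, 2779) = 1, so a unique solution mod 2779 exists.
2654⁻¹ ≡ 1534 (mod 2779).
m ≡ 1534*2065 ≡ 2429 (mod 2779).

2429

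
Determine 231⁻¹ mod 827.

648

Apply the Euclidean algorithm and back-substitute:
827 = 3·231 + 134
231 = 1·134 + 97
134 = 1·97 + 37
97 = 2·37 + 23
37 = 1·23 + 14
23 = 1·14 + 9
14 = 1·9 + 5
9 = 1·5 + 4
5 = 1·4 + 1
4 = 4·1 + 0
gcd(231, 827) = 1, so the inverse exists.
Back-substitute for 1:
1 = 1·5 − 1·4
  = −1·9 + 2·5
  = 2·14 − 3·9
  = −3·23 + 5·14
  = 5·37 − 8·23
  = −8·97 + 21·37
  = 21·134 − 29·97
  = −29·231 + 50·134
  = 50·827 − 179·231
So 231⁻¹ ≡ −179 ≡ 648 (mod 827).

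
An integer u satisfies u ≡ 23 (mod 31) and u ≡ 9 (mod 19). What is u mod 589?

31⁻¹ mod 19: 31·8 ≡ 1 (mod 19), so 31⁻¹ ≡ 8.
u = 23 + 31·((9 − 23)·8 mod 19) = 23 + 31·2 = 85.

85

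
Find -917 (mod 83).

79

-917 = -12·83 + 79, so -917 ≡ 79 (mod 83).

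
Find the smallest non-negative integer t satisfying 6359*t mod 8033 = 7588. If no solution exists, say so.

gcd(6359, 8033) = 1, so a unique solution mod 8033 exists.
6359⁻¹ ≡ 5840 (mod 8033).
t ≡ 5840*7588 ≡ 3892 (mod 8033).

3892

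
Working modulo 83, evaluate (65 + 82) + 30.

11

65 + 82 = 147 ≡ 64 (mod 83)
64 + 30 = 94 ≡ 11 (mod 83)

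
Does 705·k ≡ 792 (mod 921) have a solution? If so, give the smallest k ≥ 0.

201

gcd(705, 921) = 3, and 3 | 792, so solutions exist.
Divide through by 3: 235·k ≡ 264 (mod 307).
235⁻¹ ≡ 81 (mod 307).
k ≡ 81·264 ≡ 201 (mod 307).
The smallest non-negative solution is k = 201.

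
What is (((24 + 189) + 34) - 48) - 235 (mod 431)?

24 + 189 = 213
213 + 34 = 247
247 - 48 = 199
199 - 235 = -36 ≡ 395 (mod 431)

395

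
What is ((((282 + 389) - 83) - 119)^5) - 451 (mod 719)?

282 + 389 = 671
671 - 83 = 588
588 - 119 = 469
(469)^5 ≡ 213 (mod 719)
213 - 451 = -238 ≡ 481 (mod 719)

481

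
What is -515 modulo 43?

-515 = -12×43 + 1, so -515 ≡ 1 (mod 43).

1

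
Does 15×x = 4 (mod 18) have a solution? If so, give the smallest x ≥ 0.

gcd(15, 18) = 3, and 3 does not divide 4.
So the congruence has no solution.

no solution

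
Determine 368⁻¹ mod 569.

By the extended Euclidean algorithm:
569 = 1·368 + 201
368 = 1·201 + 167
201 = 1·167 + 34
167 = 4·34 + 31
34 = 1·31 + 3
31 = 10·3 + 1
3 = 3·1 + 0
gcd(368, 569) = 1, so the inverse exists.
Back-substitute for 1:
1 = 1·31 − 10·3
  = −10·34 + 11·31
  = 11·167 − 54·34
  = −54·201 + 65·167
  = 65·368 − 119·201
  = −119·569 + 184·368
So 368⁻¹ ≡ 184 (mod 569).

184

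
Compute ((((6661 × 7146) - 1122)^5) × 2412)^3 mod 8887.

6661 × 7146 = 47599506 ≡ 734 (mod 8887)
734 - 1122 = -388 ≡ 8499 (mod 8887)
(8499)^5 ≡ 5539 (mod 8887)
5539 × 2412 = 13360068 ≡ 2907 (mod 8887)
(2907)^3 ≡ 4701 (mod 8887)

4701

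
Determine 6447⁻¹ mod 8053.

Run the extended Euclidean algorithm:
8053 = 1*6447 + 1606
6447 = 4*1606 + 23
1606 = 69*23 + 19
23 = 1*19 + 4
19 = 4*4 + 3
4 = 1*3 + 1
3 = 3*1 + 0
gcd(6447, 8053) = 1, so the inverse exists.
Back-substitute for 1:
1 = 1*4 − 1*3
  = −1*19 + 5*4
  = 5*23 − 6*19
  = −6*1606 + 419*23
  = 419*6447 − 1682*1606
  = −1682*8053 + 2101*6447
So 6447⁻¹ ≡ 2101 (mod 8053).

2101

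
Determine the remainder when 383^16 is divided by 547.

161

Using repeated squaring:
383^1 ≡ 383 (mod 547)
383^2 ≡ 383^2 = 146689 ≡ 93 (mod 547)
383^4 ≡ 93^2 = 8649 ≡ 444 (mod 547)
383^8 ≡ 444^2 = 197136 ≡ 216 (mod 547)
383^16 ≡ 216^2 = 46656 ≡ 161 (mod 547)
So 383^16 ≡ 161 (mod 547).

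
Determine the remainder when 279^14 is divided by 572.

Compute successive squares:
14 in binary is 1110, i.e. 14 = 8 + 4 + 2.
279^1 ≡ 279 (mod 572)
279^2 ≡ 279^2 = 77841 ≡ 49 (mod 572)
279^4 ≡ 49^2 = 2401 ≡ 113 (mod 572)
279^8 ≡ 113^2 = 12769 ≡ 185 (mod 572)
279^14 = 279^8 * 279^4 * 279^2 ≡ 185 * 113 * 49 (mod 572).
Accumulate the product:
185 * 113 = 20905 ≡ 313
313 * 49 = 15337 ≡ 465

465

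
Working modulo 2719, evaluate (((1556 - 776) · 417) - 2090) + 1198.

807

1556 - 776 = 780
780 · 417 = 325260 ≡ 1699 (mod 2719)
1699 - 2090 = -391 ≡ 2328 (mod 2719)
2328 + 1198 = 3526 ≡ 807 (mod 2719)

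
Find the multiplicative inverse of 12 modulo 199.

83

Apply the Euclidean algorithm and back-substitute:
199 = 16·12 + 7
12 = 1·7 + 5
7 = 1·5 + 2
5 = 2·2 + 1
2 = 2·1 + 0
gcd(12, 199) = 1, so the inverse exists.
Bézout: 1 = −5·199 + 83·12.
So 12⁻¹ ≡ 83 (mod 199).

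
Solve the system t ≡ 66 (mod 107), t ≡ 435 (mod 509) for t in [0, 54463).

107⁻¹ mod 509: 107·333 ≡ 1 (mod 509), so 107⁻¹ ≡ 333.
t = 66 + 107·((435 − 66)·333 mod 509) = 66 + 107·208 = 22322.

22322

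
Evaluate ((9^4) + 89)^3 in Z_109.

(9)^4 ≡ 21 (mod 109)
21 + 89 = 110 ≡ 1 (mod 109)
(1)^3 ≡ 1 (mod 109)

1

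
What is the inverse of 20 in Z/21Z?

20

Run the extended Euclidean algorithm:
21 = 1*20 + 1
20 = 20*1 + 0
gcd(20, 21) = 1, so the inverse exists.
Back-substitute for 1:
1 = 1*21 − 1*20
So 20⁻¹ ≡ −1 ≡ 20 (mod 21).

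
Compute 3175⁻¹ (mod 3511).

Apply the Euclidean algorithm and back-substitute:
3511 = 1×3175 + 336
3175 = 9×336 + 151
336 = 2×151 + 34
151 = 4×34 + 15
34 = 2×15 + 4
15 = 3×4 + 3
4 = 1×3 + 1
3 = 3×1 + 0
gcd(3175, 3511) = 1, so the inverse exists.
Back-substitute for 1:
1 = 1×4 − 1×3
  = −1×15 + 4×4
  = 4×34 − 9×15
  = −9×151 + 40×34
  = 40×336 − 89×151
  = −89×3175 + 841×336
  = 841×3511 − 930×3175
So 3175⁻¹ ≡ −930 ≡ 2581 (mod 3511).

2581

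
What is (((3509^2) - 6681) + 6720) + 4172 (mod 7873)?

(3509)^2 ≡ 7582 (mod 7873)
7582 - 6681 = 901
901 + 6720 = 7621
7621 + 4172 = 11793 ≡ 3920 (mod 7873)

3920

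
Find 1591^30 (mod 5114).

503

By square-and-multiply:
1591^1 ≡ 1591 (mod 5114)
1591^2 ≡ 1591^2 = 2531281 ≡ 4965 (mod 5114)
1591^4 ≡ 4965^2 = 24651225 ≡ 1745 (mod 5114)
1591^8 ≡ 1745^2 = 3045025 ≡ 2195 (mod 5114)
1591^16 ≡ 2195^2 = 4818025 ≡ 637 (mod 5114)
1591^30 = 1591^16 · 1591^8 · 1591^4 · 1591^2 ≡ 637 · 2195 · 1745 · 4965 (mod 5114).
Accumulate the product:
637 · 2195 = 1398215 ≡ 2093
2093 · 1745 = 3652285 ≡ 889
889 · 4965 = 4413885 ≡ 503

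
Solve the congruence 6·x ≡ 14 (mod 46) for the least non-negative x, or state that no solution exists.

10

gcd(6, 46) = 2, and 2 | 14, so solutions exist.
Divide through by 2: 3·x mod 23 = 7.
3⁻¹ ≡ 8 (mod 23).
x ≡ 8·7 ≡ 10 (mod 23).
The smallest non-negative solution is x = 10.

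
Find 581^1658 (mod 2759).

Compute successive squares:
1658 in binary is 11001111010, i.e. 1658 = 1024 + 512 + 64 + 32 + 16 + 8 + 2.
581^1 ≡ 581 (mod 2759)
581^2 ≡ 581^2 = 337561 ≡ 963 (mod 2759)
581^4 ≡ 963^2 = 927369 ≡ 345 (mod 2759)
581^8 ≡ 345^2 = 119025 ≡ 388 (mod 2759)
581^16 ≡ 388^2 = 150544 ≡ 1558 (mod 2759)
581^32 ≡ 1558^2 = 2427364 ≡ 2203 (mod 2759)
581^64 ≡ 2203^2 = 4853209 ≡ 128 (mod 2759)
581^128 ≡ 128^2 = 16384 ≡ 2589 (mod 2759)
581^256 ≡ 2589^2 = 6702921 ≡ 1310 (mod 2759)
581^512 ≡ 1310^2 = 1716100 ≡ 2 (mod 2759)
581^1024 ≡ 2^2 = 4 (mod 2759)
581^1658 = 581^1024 · 581^512 · 581^64 · 581^32 · 581^16 · 581^8 · 581^2 ≡ 4 · 2 · 128 · 2203 · 1558 · 388 · 963 (mod 2759).
Accumulate the product:
4 · 2 = 8
8 · 128 = 1024
1024 · 2203 = 2255872 ≡ 1769
1769 · 1558 = 2756102 ≡ 2620
2620 · 388 = 1016560 ≡ 1248
1248 · 963 = 1201824 ≡ 1659

1659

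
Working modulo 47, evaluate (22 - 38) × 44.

22 - 38 = -16 ≡ 31 (mod 47)
31 × 44 = 1364 ≡ 1 (mod 47)

1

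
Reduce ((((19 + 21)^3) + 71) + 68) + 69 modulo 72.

56

19 + 21 = 40
(40)^3 ≡ 64 (mod 72)
64 + 71 = 135 ≡ 63 (mod 72)
63 + 68 = 131 ≡ 59 (mod 72)
59 + 69 = 128 ≡ 56 (mod 72)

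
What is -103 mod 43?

-103 = -3*43 + 26, so -103 ≡ 26 (mod 43).

26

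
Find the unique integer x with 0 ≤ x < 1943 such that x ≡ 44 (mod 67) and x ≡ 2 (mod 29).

379

67⁻¹ mod 29: 67·13 ≡ 1 (mod 29), so 67⁻¹ ≡ 13.
x = 44 + 67·((2 − 44)·13 mod 29) = 44 + 67·5 = 379.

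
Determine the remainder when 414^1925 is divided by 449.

Using repeated squaring:
1925 in binary is 11110000101, i.e. 1925 = 1024 + 512 + 256 + 128 + 4 + 1.
414^1 ≡ 414 (mod 449)
414^2 ≡ 414^2 = 171396 ≡ 327 (mod 449)
414^4 ≡ 327^2 = 106929 ≡ 67 (mod 449)
414^8 ≡ 67^2 = 4489 ≡ 448 (mod 449)
414^16 ≡ 448^2 = 200704 ≡ 1 (mod 449)
414^32 ≡ 1^2 = 1 (mod 449)
414^64 ≡ 1^2 = 1 (mod 449)
414^128 ≡ 1^2 = 1 (mod 449)
414^256 ≡ 1^2 = 1 (mod 449)
414^512 ≡ 1^2 = 1 (mod 449)
414^1024 ≡ 1^2 = 1 (mod 449)
414^1925 = 414^1024 × 414^512 × 414^256 × 414^128 × 414^4 × 414^1 ≡ 1 × 1 × 1 × 1 × 67 × 414 (mod 449).
Accumulate the product:
1 × 1 = 1
1 × 1 = 1
1 × 1 = 1
1 × 67 = 67
67 × 414 = 27738 ≡ 349

349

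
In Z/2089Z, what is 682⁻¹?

Run the extended Euclidean algorithm:
2089 = 3·682 + 43
682 = 15·43 + 37
43 = 1·37 + 6
37 = 6·6 + 1
6 = 6·1 + 0
gcd(682, 2089) = 1, so the inverse exists.
Back-substitute for 1:
1 = 1·37 − 6·6
  = −6·43 + 7·37
  = 7·682 − 111·43
  = −111·2089 + 340·682
So 682⁻¹ ≡ 340 (mod 2089).

340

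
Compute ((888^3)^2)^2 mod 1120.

(888)^3 ≡ 832 (mod 1120)
(832)^2 ≡ 64 (mod 1120)
(64)^2 ≡ 736 (mod 1120)

736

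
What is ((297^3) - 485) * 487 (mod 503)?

(297)^3 ≡ 324 (mod 503)
324 - 485 = -161 ≡ 342 (mod 503)
342 * 487 = 166554 ≡ 61 (mod 503)

61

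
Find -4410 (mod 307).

195

-4410 = -15*307 + 195, so -4410 ≡ 195 (mod 307).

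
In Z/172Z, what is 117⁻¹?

172 = 1×117 + 55
117 = 2×55 + 7
55 = 7×7 + 6
7 = 1×6 + 1
6 = 6×1 + 0
gcd(117, 172) = 1, so the inverse exists.
Bézout: 1 = −17×172 + 25×117.
So 117⁻¹ ≡ 25 (mod 172).

25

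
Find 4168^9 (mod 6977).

Compute successive squares:
4168^1 ≡ 4168 (mod 6977)
4168^2 ≡ 4168^2 = 17372224 ≡ 6471 (mod 6977)
4168^4 ≡ 6471^2 = 41873841 ≡ 4864 (mod 6977)
4168^8 ≡ 4864^2 = 23658496 ≡ 6466 (mod 6977)
4168^9 = 4168^8 * 4168^1 ≡ 6466 * 4168 (mod 6977).
6466 * 4168 = 26950288 ≡ 5114 (mod 6977).

5114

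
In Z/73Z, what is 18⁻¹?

69

73 = 4*18 + 1
18 = 18*1 + 0
gcd(18, 73) = 1, so the inverse exists.
Back-substitute for 1:
1 = 1*73 − 4*18
So 18⁻¹ ≡ −4 ≡ 69 (mod 73).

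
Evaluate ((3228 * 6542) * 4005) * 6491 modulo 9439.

7985

3228 * 6542 = 21117576 ≡ 2533 (mod 9439)
2533 * 4005 = 10144665 ≡ 7179 (mod 9439)
7179 * 6491 = 46598889 ≡ 7985 (mod 9439)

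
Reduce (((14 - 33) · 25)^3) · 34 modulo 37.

18

14 - 33 = -19 ≡ 18 (mod 37)
18 · 25 = 450 ≡ 6 (mod 37)
(6)^3 ≡ 31 (mod 37)
31 · 34 = 1054 ≡ 18 (mod 37)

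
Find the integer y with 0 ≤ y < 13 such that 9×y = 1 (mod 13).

Apply the Euclidean algorithm and back-substitute:
13 = 1×9 + 4
9 = 2×4 + 1
4 = 4×1 + 0
gcd(9, 13) = 1, so the inverse exists.
Back-substitute for 1:
1 = 1×9 − 2×4
  = −2×13 + 3×9
So 9⁻¹ ≡ 3 (mod 13).

3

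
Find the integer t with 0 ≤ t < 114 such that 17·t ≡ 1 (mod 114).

47

114 = 6·17 + 12
17 = 1·12 + 5
12 = 2·5 + 2
5 = 2·2 + 1
2 = 2·1 + 0
gcd(17, 114) = 1, so the inverse exists.
Bézout: 1 = −7·114 + 47·17.
So 17⁻¹ ≡ 47 (mod 114).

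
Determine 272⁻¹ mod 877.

345

877 = 3×272 + 61
272 = 4×61 + 28
61 = 2×28 + 5
28 = 5×5 + 3
5 = 1×3 + 2
3 = 1×2 + 1
2 = 2×1 + 0
gcd(272, 877) = 1, so the inverse exists.
Bézout: 1 = −107×877 + 345×272.
So 272⁻¹ ≡ 345 (mod 877).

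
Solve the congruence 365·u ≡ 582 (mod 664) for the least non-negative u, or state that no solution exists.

gcd(365, 664) = 1, so a unique solution mod 664 exists.
365⁻¹ ≡ 493 (mod 664).
u ≡ 493·582 ≡ 78 (mod 664).

78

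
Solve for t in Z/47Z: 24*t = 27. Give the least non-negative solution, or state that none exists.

gcd(24, 47) = 1, so a unique solution mod 47 exists.
24⁻¹ ≡ 2 (mod 47).
t ≡ 2*27 ≡ 7 (mod 47).

7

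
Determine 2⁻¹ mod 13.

7

By the extended Euclidean algorithm:
13 = 6·2 + 1
2 = 2·1 + 0
gcd(2, 13) = 1, so the inverse exists.
Back-substitute for 1:
1 = 1·13 − 6·2
So 2⁻¹ ≡ −6 ≡ 7 (mod 13).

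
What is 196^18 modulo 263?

Compute successive squares:
196^1 ≡ 196 (mod 263)
196^2 ≡ 196^2 = 38416 ≡ 18 (mod 263)
196^4 ≡ 18^2 = 324 ≡ 61 (mod 263)
196^8 ≡ 61^2 = 3721 ≡ 39 (mod 263)
196^16 ≡ 39^2 = 1521 ≡ 206 (mod 263)
196^18 = 196^16 · 196^2 ≡ 206 · 18 (mod 263).
206 · 18 = 3708 ≡ 26 (mod 263).

26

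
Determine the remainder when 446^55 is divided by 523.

350

Compute successive squares:
446^1 ≡ 446 (mod 523)
446^2 ≡ 446^2 = 198916 ≡ 176 (mod 523)
446^4 ≡ 176^2 = 30976 ≡ 119 (mod 523)
446^8 ≡ 119^2 = 14161 ≡ 40 (mod 523)
446^16 ≡ 40^2 = 1600 ≡ 31 (mod 523)
446^32 ≡ 31^2 = 961 ≡ 438 (mod 523)
446^55 = 446^32 × 446^16 × 446^4 × 446^2 × 446^1 ≡ 438 × 31 × 119 × 176 × 446 (mod 523).
Accumulate the product:
438 × 31 = 13578 ≡ 503
503 × 119 = 59857 ≡ 235
235 × 176 = 41360 ≡ 43
43 × 446 = 19178 ≡ 350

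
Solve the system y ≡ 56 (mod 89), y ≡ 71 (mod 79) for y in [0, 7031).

89⁻¹ mod 79: 89×8 ≡ 1 (mod 79), so 89⁻¹ ≡ 8.
y = 56 + 89×((71 − 56)×8 mod 79) = 56 + 89×41 = 3705.

3705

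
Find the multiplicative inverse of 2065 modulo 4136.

Apply the Euclidean algorithm and back-substitute:
4136 = 2·2065 + 6
2065 = 344·6 + 1
6 = 6·1 + 0
gcd(2065, 4136) = 1, so the inverse exists.
Back-substitute for 1:
1 = 1·2065 − 344·6
  = −344·4136 + 689·2065
So 2065⁻¹ ≡ 689 (mod 4136).

689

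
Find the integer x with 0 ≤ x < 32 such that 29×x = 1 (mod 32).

By the extended Euclidean algorithm:
32 = 1*29 + 3
29 = 9*3 + 2
3 = 1*2 + 1
2 = 2*1 + 0
gcd(29, 32) = 1, so the inverse exists.
Bézout: 1 = 10*32 − 11*29.
So 29⁻¹ ≡ −11 ≡ 21 (mod 32).

21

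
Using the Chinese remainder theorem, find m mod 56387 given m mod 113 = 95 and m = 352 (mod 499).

16819

113⁻¹ mod 499: 113·53 ≡ 1 (mod 499), so 113⁻¹ ≡ 53.
m = 95 + 113·((352 − 95)·53 mod 499) = 95 + 113·148 = 16819.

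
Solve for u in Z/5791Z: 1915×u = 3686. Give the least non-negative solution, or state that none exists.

gcd(1915, 5791) = 1, so a unique solution mod 5791 exists.
1915⁻¹ ≡ 3399 (mod 5791).
u ≡ 3399×3686 ≡ 2781 (mod 5791).

2781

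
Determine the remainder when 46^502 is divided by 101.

96

502 in binary is 111110110, i.e. 502 = 256 + 128 + 64 + 32 + 16 + 4 + 2.
46^1 ≡ 46 (mod 101)
46^2 ≡ 46^2 = 2116 ≡ 96 (mod 101)
46^4 ≡ 96^2 = 9216 ≡ 25 (mod 101)
46^8 ≡ 25^2 = 625 ≡ 19 (mod 101)
46^16 ≡ 19^2 = 361 ≡ 58 (mod 101)
46^32 ≡ 58^2 = 3364 ≡ 31 (mod 101)
46^64 ≡ 31^2 = 961 ≡ 52 (mod 101)
46^128 ≡ 52^2 = 2704 ≡ 78 (mod 101)
46^256 ≡ 78^2 = 6084 ≡ 24 (mod 101)
46^502 = 46^256 · 46^128 · 46^64 · 46^32 · 46^16 · 46^4 · 46^2 ≡ 24 · 78 · 52 · 31 · 58 · 25 · 96 (mod 101).
Accumulate the product:
24 · 78 = 1872 ≡ 54
54 · 52 = 2808 ≡ 81
81 · 31 = 2511 ≡ 87
87 · 58 = 5046 ≡ 97
97 · 25 = 2425 ≡ 1
1 · 96 = 96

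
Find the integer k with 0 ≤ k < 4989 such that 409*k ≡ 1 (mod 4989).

3757

Apply the Euclidean algorithm and back-substitute:
4989 = 12*409 + 81
409 = 5*81 + 4
81 = 20*4 + 1
4 = 4*1 + 0
gcd(409, 4989) = 1, so the inverse exists.
Back-substitute for 1:
1 = 1*81 − 20*4
  = −20*409 + 101*81
  = 101*4989 − 1232*409
So 409⁻¹ ≡ −1232 ≡ 3757 (mod 4989).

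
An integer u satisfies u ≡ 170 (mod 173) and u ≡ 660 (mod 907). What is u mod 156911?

42382

173⁻¹ mod 907: 173×367 ≡ 1 (mod 907), so 173⁻¹ ≡ 367.
u = 170 + 173×((660 − 170)×367 mod 907) = 170 + 173×244 = 42382.
Check: 42382 mod 173 = 170, 42382 mod 907 = 660. ✓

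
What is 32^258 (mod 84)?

Using repeated squaring:
258 in binary is 100000010, i.e. 258 = 256 + 2.
32^1 ≡ 32 (mod 84)
32^2 ≡ 32^2 = 1024 ≡ 16 (mod 84)
32^4 ≡ 16^2 = 256 ≡ 4 (mod 84)
32^8 ≡ 4^2 = 16 (mod 84)
32^16 ≡ 16^2 = 256 ≡ 4 (mod 84)
32^32 ≡ 4^2 = 16 (mod 84)
32^64 ≡ 16^2 = 256 ≡ 4 (mod 84)
32^128 ≡ 4^2 = 16 (mod 84)
32^256 ≡ 16^2 = 256 ≡ 4 (mod 84)
32^258 = 32^256 · 32^2 ≡ 4 · 16 (mod 84).
4 · 16 = 64 ≡ 64 (mod 84).

64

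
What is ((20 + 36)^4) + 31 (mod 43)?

20 + 36 = 56 ≡ 13 (mod 43)
(13)^4 ≡ 9 (mod 43)
9 + 31 = 40

40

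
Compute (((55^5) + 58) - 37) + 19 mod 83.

(55)^5 ≡ 14 (mod 83)
14 + 58 = 72
72 - 37 = 35
35 + 19 = 54

54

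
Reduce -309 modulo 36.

-309 = -9*36 + 15, so -309 ≡ 15 (mod 36).

15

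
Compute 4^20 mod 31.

1

Using repeated squaring:
20 in binary is 10100, i.e. 20 = 16 + 4.
4^1 ≡ 4 (mod 31)
4^2 ≡ 4^2 = 16 (mod 31)
4^4 ≡ 16^2 = 256 ≡ 8 (mod 31)
4^8 ≡ 8^2 = 64 ≡ 2 (mod 31)
4^16 ≡ 2^2 = 4 (mod 31)
4^20 = 4^16 · 4^4 ≡ 4 · 8 (mod 31).
4 · 8 = 32 ≡ 1 (mod 31).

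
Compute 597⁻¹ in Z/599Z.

299

599 = 1×597 + 2
597 = 298×2 + 1
2 = 2×1 + 0
gcd(597, 599) = 1, so the inverse exists.
Bézout: 1 = −298×599 + 299×597.
So 597⁻¹ ≡ 299 (mod 599).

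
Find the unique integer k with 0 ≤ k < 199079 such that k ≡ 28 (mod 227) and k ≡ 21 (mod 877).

227⁻¹ mod 877: 227·85 ≡ 1 (mod 877), so 227⁻¹ ≡ 85.
k = 28 + 227·((21 − 28)·85 mod 877) = 28 + 227·282 = 64042.
Check: 64042 mod 227 = 28, 64042 mod 877 = 21. ✓

64042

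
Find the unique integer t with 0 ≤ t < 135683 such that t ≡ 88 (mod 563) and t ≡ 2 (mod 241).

563⁻¹ mod 241: 563*122 ≡ 1 (mod 241), so 563⁻¹ ≡ 122.
t = 88 + 563*((2 − 88)*122 mod 241) = 88 + 563*112 = 63144.
Check: 63144 mod 563 = 88, 63144 mod 241 = 2. ✓

63144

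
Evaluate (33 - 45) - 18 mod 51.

21

33 - 45 = -12 ≡ 39 (mod 51)
39 - 18 = 21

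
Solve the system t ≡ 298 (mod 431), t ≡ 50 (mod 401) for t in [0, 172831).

158044

431⁻¹ mod 401: 431*254 ≡ 1 (mod 401), so 431⁻¹ ≡ 254.
t = 298 + 431*((50 − 298)*254 mod 401) = 298 + 431*366 = 158044.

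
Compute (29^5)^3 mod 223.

(29)^5 ≡ 55 (mod 223)
(55)^3 ≡ 17 (mod 223)

17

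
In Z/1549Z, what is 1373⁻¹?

44

Apply the Euclidean algorithm and back-substitute:
1549 = 1*1373 + 176
1373 = 7*176 + 141
176 = 1*141 + 35
141 = 4*35 + 1
35 = 35*1 + 0
gcd(1373, 1549) = 1, so the inverse exists.
Back-substitute for 1:
1 = 1*141 − 4*35
  = −4*176 + 5*141
  = 5*1373 − 39*176
  = −39*1549 + 44*1373
So 1373⁻¹ ≡ 44 (mod 1549).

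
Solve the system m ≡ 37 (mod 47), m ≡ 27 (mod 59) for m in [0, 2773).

2387

47⁻¹ mod 59: 47×54 ≡ 1 (mod 59), so 47⁻¹ ≡ 54.
m = 37 + 47×((27 − 37)×54 mod 59) = 37 + 47×50 = 2387.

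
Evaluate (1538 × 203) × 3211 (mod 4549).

1538 × 203 = 312214 ≡ 2882 (mod 4549)
2882 × 3211 = 9254102 ≡ 1436 (mod 4549)

1436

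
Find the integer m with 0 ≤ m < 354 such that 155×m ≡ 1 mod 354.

354 = 2·155 + 44
155 = 3·44 + 23
44 = 1·23 + 21
23 = 1·21 + 2
21 = 10·2 + 1
2 = 2·1 + 0
gcd(155, 354) = 1, so the inverse exists.
Back-substitute for 1:
1 = 1·21 − 10·2
  = −10·23 + 11·21
  = 11·44 − 21·23
  = −21·155 + 74·44
  = 74·354 − 169·155
So 155⁻¹ ≡ −169 ≡ 185 (mod 354).

185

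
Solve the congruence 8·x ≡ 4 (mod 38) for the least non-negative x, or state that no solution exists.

gcd(8, 38) = 2, and 2 | 4, so solutions exist.
Divide through by 2: 4·x ≡ 2 mod 19.
4⁻¹ ≡ 5 (mod 19).
x ≡ 5·2 ≡ 10 (mod 19).
The smallest non-negative solution is x = 10.

10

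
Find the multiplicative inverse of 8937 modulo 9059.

4678

Apply the Euclidean algorithm and back-substitute:
9059 = 1*8937 + 122
8937 = 73*122 + 31
122 = 3*31 + 29
31 = 1*29 + 2
29 = 14*2 + 1
2 = 2*1 + 0
gcd(8937, 9059) = 1, so the inverse exists.
Back-substitute for 1:
1 = 1*29 − 14*2
  = −14*31 + 15*29
  = 15*122 − 59*31
  = −59*8937 + 4322*122
  = 4322*9059 − 4381*8937
So 8937⁻¹ ≡ −4381 ≡ 4678 (mod 9059).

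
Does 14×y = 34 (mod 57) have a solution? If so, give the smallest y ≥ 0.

35

gcd(14, 57) = 1, so a unique solution mod 57 exists.
14⁻¹ ≡ 53 (mod 57).
y ≡ 53×34 ≡ 35 (mod 57).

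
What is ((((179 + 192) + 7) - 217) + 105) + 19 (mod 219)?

179 + 192 = 371 ≡ 152 (mod 219)
152 + 7 = 159
159 - 217 = -58 ≡ 161 (mod 219)
161 + 105 = 266 ≡ 47 (mod 219)
47 + 19 = 66

66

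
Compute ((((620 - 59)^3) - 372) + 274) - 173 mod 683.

661

620 - 59 = 561
(561)^3 ≡ 249 (mod 683)
249 - 372 = -123 ≡ 560 (mod 683)
560 + 274 = 834 ≡ 151 (mod 683)
151 - 173 = -22 ≡ 661 (mod 683)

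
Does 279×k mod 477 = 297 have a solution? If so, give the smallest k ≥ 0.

gcd(279, 477) = 9, and 9 | 297, so solutions exist.
Divide through by 9: 31×k mod 53 = 33.
31⁻¹ ≡ 12 (mod 53).
k ≡ 12×33 ≡ 25 (mod 53).
The smallest non-negative solution is k = 25.

25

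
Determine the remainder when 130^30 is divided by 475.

30 in binary is 11110, i.e. 30 = 16 + 8 + 4 + 2.
130^1 ≡ 130 (mod 475)
130^2 ≡ 130^2 = 16900 ≡ 275 (mod 475)
130^4 ≡ 275^2 = 75625 ≡ 100 (mod 475)
130^8 ≡ 100^2 = 10000 ≡ 25 (mod 475)
130^16 ≡ 25^2 = 625 ≡ 150 (mod 475)
130^30 = 130^16 × 130^8 × 130^4 × 130^2 ≡ 150 × 25 × 100 × 275 (mod 475).
Accumulate the product:
150 × 25 = 3750 ≡ 425
425 × 100 = 42500 ≡ 225
225 × 275 = 61875 ≡ 125

125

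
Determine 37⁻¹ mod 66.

66 = 1*37 + 29
37 = 1*29 + 8
29 = 3*8 + 5
8 = 1*5 + 3
5 = 1*3 + 2
3 = 1*2 + 1
2 = 2*1 + 0
gcd(37, 66) = 1, so the inverse exists.
Back-substitute for 1:
1 = 1*3 − 1*2
  = −1*5 + 2*3
  = 2*8 − 3*5
  = −3*29 + 11*8
  = 11*37 − 14*29
  = −14*66 + 25*37
So 37⁻¹ ≡ 25 (mod 66).

25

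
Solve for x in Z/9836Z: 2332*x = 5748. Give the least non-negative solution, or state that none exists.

gcd(2332, 9836) = 4, and 4 | 5748, so solutions exist.
Divide through by 4: 583*x = 1437 (mod 2459).
583⁻¹ ≡ 2033 (mod 2459).
x ≡ 2033*1437 ≡ 129 (mod 2459).
The smallest non-negative solution is x = 129.

129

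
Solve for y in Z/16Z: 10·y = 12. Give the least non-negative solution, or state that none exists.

gcd(10, 16) = 2, and 2 | 12, so solutions exist.
Divide through by 2: 5·y ≡ 6 (mod 8).
5⁻¹ ≡ 5 (mod 8).
y ≡ 5·6 ≡ 6 (mod 8).
The smallest non-negative solution is y = 6.

6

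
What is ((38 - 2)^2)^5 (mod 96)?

0

38 - 2 = 36
(36)^2 ≡ 48 (mod 96)
(48)^5 ≡ 0 (mod 96)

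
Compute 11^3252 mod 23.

3252 in binary is 110010110100, i.e. 3252 = 2048 + 1024 + 128 + 32 + 16 + 4.
11^1 ≡ 11 (mod 23)
11^2 ≡ 11^2 = 121 ≡ 6 (mod 23)
11^4 ≡ 6^2 = 36 ≡ 13 (mod 23)
11^8 ≡ 13^2 = 169 ≡ 8 (mod 23)
11^16 ≡ 8^2 = 64 ≡ 18 (mod 23)
11^32 ≡ 18^2 = 324 ≡ 2 (mod 23)
11^64 ≡ 2^2 = 4 (mod 23)
11^128 ≡ 4^2 = 16 (mod 23)
11^256 ≡ 16^2 = 256 ≡ 3 (mod 23)
11^512 ≡ 3^2 = 9 (mod 23)
11^1024 ≡ 9^2 = 81 ≡ 12 (mod 23)
11^2048 ≡ 12^2 = 144 ≡ 6 (mod 23)
11^3252 = 11^2048 · 11^1024 · 11^128 · 11^32 · 11^16 · 11^4 ≡ 6 · 12 · 16 · 2 · 18 · 13 (mod 23).
Accumulate the product:
6 · 12 = 72 ≡ 3
3 · 16 = 48 ≡ 2
2 · 2 = 4
4 · 18 = 72 ≡ 3
3 · 13 = 39 ≡ 16

16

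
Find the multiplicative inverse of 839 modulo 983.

983 = 1*839 + 144
839 = 5*144 + 119
144 = 1*119 + 25
119 = 4*25 + 19
25 = 1*19 + 6
19 = 3*6 + 1
6 = 6*1 + 0
gcd(839, 983) = 1, so the inverse exists.
Back-substitute for 1:
1 = 1*19 − 3*6
  = −3*25 + 4*19
  = 4*119 − 19*25
  = −19*144 + 23*119
  = 23*839 − 134*144
  = −134*983 + 157*839
So 839⁻¹ ≡ 157 (mod 983).

157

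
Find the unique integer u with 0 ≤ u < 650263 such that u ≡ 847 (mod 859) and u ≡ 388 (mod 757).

322113

859⁻¹ mod 757: 859*616 ≡ 1 (mod 757), so 859⁻¹ ≡ 616.
u = 847 + 859*((388 − 847)*616 mod 757) = 847 + 859*374 = 322113.
Check: 322113 mod 859 = 847, 322113 mod 757 = 388. ✓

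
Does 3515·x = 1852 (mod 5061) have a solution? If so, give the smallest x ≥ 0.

3770

gcd(3515, 5061) = 1, so a unique solution mod 5061 exists.
3515⁻¹ ≡ 1352 (mod 5061).
x ≡ 1352·1852 ≡ 3770 (mod 5061).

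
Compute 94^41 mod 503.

134

Using repeated squaring:
94^1 ≡ 94 (mod 503)
94^2 ≡ 94^2 = 8836 ≡ 285 (mod 503)
94^4 ≡ 285^2 = 81225 ≡ 242 (mod 503)
94^8 ≡ 242^2 = 58564 ≡ 216 (mod 503)
94^16 ≡ 216^2 = 46656 ≡ 380 (mod 503)
94^32 ≡ 380^2 = 144400 ≡ 39 (mod 503)
94^41 = 94^32 × 94^8 × 94^1 ≡ 39 × 216 × 94 (mod 503).
Accumulate the product:
39 × 216 = 8424 ≡ 376
376 × 94 = 35344 ≡ 134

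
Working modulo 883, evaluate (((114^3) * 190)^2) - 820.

(114)^3 ≡ 753 (mod 883)
753 * 190 = 143070 ≡ 24 (mod 883)
(24)^2 ≡ 576 (mod 883)
576 - 820 = -244 ≡ 639 (mod 883)

639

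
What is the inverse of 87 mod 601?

76

601 = 6×87 + 79
87 = 1×79 + 8
79 = 9×8 + 7
8 = 1×7 + 1
7 = 7×1 + 0
gcd(87, 601) = 1, so the inverse exists.
Back-substitute for 1:
1 = 1×8 − 1×7
  = −1×79 + 10×8
  = 10×87 − 11×79
  = −11×601 + 76×87
So 87⁻¹ ≡ 76 (mod 601).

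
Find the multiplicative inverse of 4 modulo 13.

10

By the extended Euclidean algorithm:
13 = 3*4 + 1
4 = 4*1 + 0
gcd(4, 13) = 1, so the inverse exists.
Back-substitute for 1:
1 = 1*13 − 3*4
So 4⁻¹ ≡ −3 ≡ 10 (mod 13).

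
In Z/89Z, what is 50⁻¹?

73

Apply the Euclidean algorithm and back-substitute:
89 = 1·50 + 39
50 = 1·39 + 11
39 = 3·11 + 6
11 = 1·6 + 5
6 = 1·5 + 1
5 = 5·1 + 0
gcd(50, 89) = 1, so the inverse exists.
Bézout: 1 = 9·89 − 16·50.
So 50⁻¹ ≡ −16 ≡ 73 (mod 89).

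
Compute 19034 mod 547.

436

19034 = 34×547 + 436, so 19034 ≡ 436 (mod 547).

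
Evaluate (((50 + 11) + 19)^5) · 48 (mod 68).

50 + 11 = 61
61 + 19 = 80 ≡ 12 (mod 68)
(12)^5 ≡ 20 (mod 68)
20 · 48 = 960 ≡ 8 (mod 68)

8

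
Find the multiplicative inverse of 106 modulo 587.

587 = 5·106 + 57
106 = 1·57 + 49
57 = 1·49 + 8
49 = 6·8 + 1
8 = 8·1 + 0
gcd(106, 587) = 1, so the inverse exists.
Back-substitute for 1:
1 = 1·49 − 6·8
  = −6·57 + 7·49
  = 7·106 − 13·57
  = −13·587 + 72·106
So 106⁻¹ ≡ 72 (mod 587).

72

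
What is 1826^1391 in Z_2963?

Using repeated squaring:
1391 in binary is 10101101111, i.e. 1391 = 1024 + 256 + 64 + 32 + 8 + 4 + 2 + 1.
1826^1 ≡ 1826 (mod 2963)
1826^2 ≡ 1826^2 = 3334276 ≡ 901 (mod 2963)
1826^4 ≡ 901^2 = 811801 ≡ 2902 (mod 2963)
1826^8 ≡ 2902^2 = 8421604 ≡ 758 (mod 2963)
1826^16 ≡ 758^2 = 574564 ≡ 2705 (mod 2963)
1826^32 ≡ 2705^2 = 7317025 ≡ 1378 (mod 2963)
1826^64 ≡ 1378^2 = 1898884 ≡ 2564 (mod 2963)
1826^128 ≡ 2564^2 = 6574096 ≡ 2162 (mod 2963)
1826^256 ≡ 2162^2 = 4674244 ≡ 1593 (mod 2963)
1826^512 ≡ 1593^2 = 2537649 ≡ 1321 (mod 2963)
1826^1024 ≡ 1321^2 = 1745041 ≡ 2797 (mod 2963)
1826^1391 = 1826^1024 · 1826^256 · 1826^64 · 1826^32 · 1826^8 · 1826^4 · 1826^2 · 1826^1 ≡ 2797 · 1593 · 2564 · 1378 · 758 · 2902 · 901 · 1826 (mod 2963).
Accumulate the product:
2797 · 1593 = 4455621 ≡ 2232
2232 · 2564 = 5722848 ≡ 1295
1295 · 1378 = 1784510 ≡ 784
784 · 758 = 594272 ≡ 1672
1672 · 2902 = 4852144 ≡ 1713
1713 · 901 = 1543413 ≡ 2653
2653 · 1826 = 4844378 ≡ 2836

2836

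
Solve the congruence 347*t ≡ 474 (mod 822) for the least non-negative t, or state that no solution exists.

gcd(347, 822) = 1, so a unique solution mod 822 exists.
347⁻¹ ≡ 533 (mod 822).
t ≡ 533*474 ≡ 288 (mod 822).

288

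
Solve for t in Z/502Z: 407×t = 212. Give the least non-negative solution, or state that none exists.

gcd(407, 502) = 1, so a unique solution mod 502 exists.
407⁻¹ ≡ 465 (mod 502).
t ≡ 465×212 ≡ 188 (mod 502).

188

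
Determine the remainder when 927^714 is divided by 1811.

1325

714 in binary is 1011001010, i.e. 714 = 512 + 128 + 64 + 8 + 2.
927^1 ≡ 927 (mod 1811)
927^2 ≡ 927^2 = 859329 ≡ 915 (mod 1811)
927^4 ≡ 915^2 = 837225 ≡ 543 (mod 1811)
927^8 ≡ 543^2 = 294849 ≡ 1467 (mod 1811)
927^16 ≡ 1467^2 = 2152089 ≡ 621 (mod 1811)
927^32 ≡ 621^2 = 385641 ≡ 1709 (mod 1811)
927^64 ≡ 1709^2 = 2920681 ≡ 1349 (mod 1811)
927^128 ≡ 1349^2 = 1819801 ≡ 1557 (mod 1811)
927^256 ≡ 1557^2 = 2424249 ≡ 1131 (mod 1811)
927^512 ≡ 1131^2 = 1279161 ≡ 595 (mod 1811)
927^714 = 927^512 * 927^128 * 927^64 * 927^8 * 927^2 ≡ 595 * 1557 * 1349 * 1467 * 915 (mod 1811).
Accumulate the product:
595 * 1557 = 926415 ≡ 994
994 * 1349 = 1340906 ≡ 766
766 * 1467 = 1123722 ≡ 902
902 * 915 = 825330 ≡ 1325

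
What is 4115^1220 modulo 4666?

919

1220 in binary is 10011000100, i.e. 1220 = 1024 + 128 + 64 + 4.
4115^1 ≡ 4115 (mod 4666)
4115^2 ≡ 4115^2 = 16933225 ≡ 311 (mod 4666)
4115^4 ≡ 311^2 = 96721 ≡ 3401 (mod 4666)
4115^8 ≡ 3401^2 = 11566801 ≡ 4453 (mod 4666)
4115^16 ≡ 4453^2 = 19829209 ≡ 3375 (mod 4666)
4115^32 ≡ 3375^2 = 11390625 ≡ 919 (mod 4666)
4115^64 ≡ 919^2 = 844561 ≡ 15 (mod 4666)
4115^128 ≡ 15^2 = 225 (mod 4666)
4115^256 ≡ 225^2 = 50625 ≡ 3965 (mod 4666)
4115^512 ≡ 3965^2 = 15721225 ≡ 1471 (mod 4666)
4115^1024 ≡ 1471^2 = 2163841 ≡ 3483 (mod 4666)
4115^1220 = 4115^1024 * 4115^128 * 4115^64 * 4115^4 ≡ 3483 * 225 * 15 * 3401 (mod 4666).
Accumulate the product:
3483 * 225 = 783675 ≡ 4453
4453 * 15 = 66795 ≡ 1471
1471 * 3401 = 5002871 ≡ 919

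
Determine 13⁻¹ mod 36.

25

Apply the Euclidean algorithm and back-substitute:
36 = 2*13 + 10
13 = 1*10 + 3
10 = 3*3 + 1
3 = 3*1 + 0
gcd(13, 36) = 1, so the inverse exists.
Bézout: 1 = 4*36 − 11*13.
So 13⁻¹ ≡ −11 ≡ 25 (mod 36).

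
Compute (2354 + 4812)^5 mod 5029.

2354 + 4812 = 7166 ≡ 2137 (mod 5029)
(2137)^5 ≡ 2432 (mod 5029)

2432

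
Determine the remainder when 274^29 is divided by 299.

79

274^1 ≡ 274 (mod 299)
274^2 ≡ 274^2 = 75076 ≡ 27 (mod 299)
274^4 ≡ 27^2 = 729 ≡ 131 (mod 299)
274^8 ≡ 131^2 = 17161 ≡ 118 (mod 299)
274^16 ≡ 118^2 = 13924 ≡ 170 (mod 299)
274^29 = 274^16 * 274^8 * 274^4 * 274^1 ≡ 170 * 118 * 131 * 274 (mod 299).
Accumulate the product:
170 * 118 = 20060 ≡ 27
27 * 131 = 3537 ≡ 248
248 * 274 = 67952 ≡ 79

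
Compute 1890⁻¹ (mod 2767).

2177

Run the extended Euclidean algorithm:
2767 = 1×1890 + 877
1890 = 2×877 + 136
877 = 6×136 + 61
136 = 2×61 + 14
61 = 4×14 + 5
14 = 2×5 + 4
5 = 1×4 + 1
4 = 4×1 + 0
gcd(1890, 2767) = 1, so the inverse exists.
Bézout: 1 = 403×2767 − 590×1890.
So 1890⁻¹ ≡ −590 ≡ 2177 (mod 2767).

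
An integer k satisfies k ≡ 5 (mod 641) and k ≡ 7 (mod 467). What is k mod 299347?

641⁻¹ mod 467: 641×51 ≡ 1 (mod 467), so 641⁻¹ ≡ 51.
k = 5 + 641×((7 − 5)×51 mod 467) = 5 + 641×102 = 65387.
Check: 65387 mod 641 = 5, 65387 mod 467 = 7. ✓

65387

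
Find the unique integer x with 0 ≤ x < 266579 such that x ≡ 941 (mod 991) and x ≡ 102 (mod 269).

991⁻¹ mod 269: 991·250 ≡ 1 (mod 269), so 991⁻¹ ≡ 250.
x = 941 + 991·((102 − 941)·250 mod 269) = 941 + 991·70 = 70311.

70311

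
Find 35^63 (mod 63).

35

Using repeated squaring:
63 in binary is 111111, i.e. 63 = 32 + 16 + 8 + 4 + 2 + 1.
35^1 ≡ 35 (mod 63)
35^2 ≡ 35^2 = 1225 ≡ 28 (mod 63)
35^4 ≡ 28^2 = 784 ≡ 28 (mod 63)
35^8 ≡ 28^2 = 784 ≡ 28 (mod 63)
35^16 ≡ 28^2 = 784 ≡ 28 (mod 63)
35^32 ≡ 28^2 = 784 ≡ 28 (mod 63)
35^63 = 35^32 × 35^16 × 35^8 × 35^4 × 35^2 × 35^1 ≡ 28 × 28 × 28 × 28 × 28 × 35 (mod 63).
Accumulate the product:
28 × 28 = 784 ≡ 28
28 × 28 = 784 ≡ 28
28 × 28 = 784 ≡ 28
28 × 28 = 784 ≡ 28
28 × 35 = 980 ≡ 35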